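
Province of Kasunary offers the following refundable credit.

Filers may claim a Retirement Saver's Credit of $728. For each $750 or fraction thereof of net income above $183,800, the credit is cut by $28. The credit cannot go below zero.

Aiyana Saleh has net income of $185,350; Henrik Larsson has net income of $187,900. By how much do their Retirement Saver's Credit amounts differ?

Aiyana ($185,350): Retirement Saver's Credit: income exceeds $183,800 by $1,550, which is 3 full-or-partial $750 increments; reduction = 3 × $28 = $84, leaving $644.
Henrik ($187,900): Retirement Saver's Credit: income exceeds $183,800 by $4,100, which is 6 full-or-partial $750 increments; reduction = 6 × $28 = $168, leaving $560.
Difference: |$644 − $560| = $84.

$84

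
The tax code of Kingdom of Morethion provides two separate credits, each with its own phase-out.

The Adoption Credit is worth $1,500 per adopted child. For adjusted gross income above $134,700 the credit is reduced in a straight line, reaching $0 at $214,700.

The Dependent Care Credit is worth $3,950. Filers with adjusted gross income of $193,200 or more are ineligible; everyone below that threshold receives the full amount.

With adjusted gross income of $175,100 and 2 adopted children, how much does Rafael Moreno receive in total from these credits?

Adoption Credit: base = 2 × $1,500 = $3,000. $175,100 is $40,400 into a $80,000 phase-out range, leaving 39,600/80,000 of the credit: $3,000 × 39,600/80,000 = $1,485.
Dependent Care Credit: $175,100 is below the $193,200 cutoff, so the full $3,950 applies.
Total: $1,485 + $3,950 = $5,435.

$5,435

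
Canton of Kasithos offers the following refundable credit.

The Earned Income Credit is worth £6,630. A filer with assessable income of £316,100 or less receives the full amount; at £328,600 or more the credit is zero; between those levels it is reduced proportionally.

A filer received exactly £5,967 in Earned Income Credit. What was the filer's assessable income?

£5,967 is 5,967/6,630 of the full £6,630, so 663/6,630 of the £12,500 range has been used: income = £316,100 + £12,500 × 663/6,630 = £317,350.

£317,350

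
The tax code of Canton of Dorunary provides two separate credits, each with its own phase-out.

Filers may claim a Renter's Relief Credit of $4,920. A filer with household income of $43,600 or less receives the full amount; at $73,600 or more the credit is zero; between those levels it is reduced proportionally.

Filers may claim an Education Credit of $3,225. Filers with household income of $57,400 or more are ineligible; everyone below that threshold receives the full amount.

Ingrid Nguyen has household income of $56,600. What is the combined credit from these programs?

$6,013

Renter's Relief Credit: $56,600 is $13,000 into a $30,000 phase-out range, leaving 17,000/30,000 of the credit: $4,920 × 17,000/30,000 = $2,788.
Education Credit: $56,600 is below the $57,400 cutoff, so the full $3,225 applies.
Total: $2,788 + $3,225 = $6,013.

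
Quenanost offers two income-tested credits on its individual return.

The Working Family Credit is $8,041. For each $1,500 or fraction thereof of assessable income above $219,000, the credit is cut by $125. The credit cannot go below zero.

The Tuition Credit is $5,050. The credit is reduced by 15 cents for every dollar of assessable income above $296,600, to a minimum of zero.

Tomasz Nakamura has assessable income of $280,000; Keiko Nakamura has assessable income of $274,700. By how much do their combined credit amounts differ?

Tomasz ($280,000): Working Family Credit: income exceeds $219,000 by $61,000, which is 41 full-or-partial $1,500 increments; reduction = 41 × $125 = $5,125, leaving $2,916. Tuition Credit: $280,000 is at or below the $296,600 threshold, so the full $5,050 applies. total $2,916 + $5,050 = $7,966
Keiko ($274,700): Working Family Credit: income exceeds $219,000 by $55,700, which is 38 full-or-partial $1,500 increments; reduction = 38 × $125 = $4,750, leaving $3,291. Tuition Credit: $274,700 is at or below the $296,600 threshold, so the full $5,050 applies. total $3,291 + $5,050 = $8,341
Difference: |$7,966 − $8,341| = $375.

$375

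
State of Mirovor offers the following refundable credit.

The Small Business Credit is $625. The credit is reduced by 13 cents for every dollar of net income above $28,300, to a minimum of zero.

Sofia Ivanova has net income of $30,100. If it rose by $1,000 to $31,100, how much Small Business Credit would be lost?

At $30,100 — 13% of the $1,800 excess over $28,300 is $234; credit = $625 − $234 = $391.
At $31,100 — 13% of the $2,800 excess over $28,300 is $364; credit = $625 − $364 = $261.
Lost: $391 − $261 = $130.

$130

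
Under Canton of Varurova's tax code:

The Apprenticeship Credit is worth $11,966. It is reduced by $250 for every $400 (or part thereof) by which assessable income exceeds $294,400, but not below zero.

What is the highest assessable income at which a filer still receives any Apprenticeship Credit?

$313,200

After 47 increments the reduction is 47 × $250 = $11,750, leaving $216; one more increment wipes it out. Increment 47 ends at excess 47 × $400 = $18,800, so the highest qualifying income is $294,400 + $18,800 = $313,200.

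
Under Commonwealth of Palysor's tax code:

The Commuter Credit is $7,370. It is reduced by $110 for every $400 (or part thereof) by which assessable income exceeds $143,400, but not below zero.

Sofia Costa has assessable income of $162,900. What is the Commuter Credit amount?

Commuter Credit: income exceeds $143,400 by $19,500, which is 49 full-or-partial $400 increments; reduction = 49 × $110 = $5,390, leaving $1,980.

$1,980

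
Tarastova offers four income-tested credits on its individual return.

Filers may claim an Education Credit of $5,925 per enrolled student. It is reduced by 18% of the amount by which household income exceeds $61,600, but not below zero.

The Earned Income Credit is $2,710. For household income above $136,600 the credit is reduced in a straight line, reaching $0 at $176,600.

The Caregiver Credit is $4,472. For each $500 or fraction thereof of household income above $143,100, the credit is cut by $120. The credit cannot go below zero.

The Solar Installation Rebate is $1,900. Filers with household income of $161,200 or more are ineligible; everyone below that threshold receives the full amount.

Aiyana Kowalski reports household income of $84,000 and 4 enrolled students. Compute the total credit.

$28,750

Education Credit: base = 4 × $5,925 = $23,700. 18% of the $22,400 excess over $61,600 is $4,032; credit = $23,700 − $4,032 = $19,668.
Earned Income Credit: $84,000 is at or below the $136,600 threshold, so the full $2,710 applies.
Caregiver Credit: $84,000 is at or below the $143,100 threshold, so the full $4,472 applies.
Solar Installation Rebate: $84,000 is below the $161,200 cutoff, so the full $1,900 applies.
Total: $19,668 + $2,710 + $4,472 + $1,900 = $28,750.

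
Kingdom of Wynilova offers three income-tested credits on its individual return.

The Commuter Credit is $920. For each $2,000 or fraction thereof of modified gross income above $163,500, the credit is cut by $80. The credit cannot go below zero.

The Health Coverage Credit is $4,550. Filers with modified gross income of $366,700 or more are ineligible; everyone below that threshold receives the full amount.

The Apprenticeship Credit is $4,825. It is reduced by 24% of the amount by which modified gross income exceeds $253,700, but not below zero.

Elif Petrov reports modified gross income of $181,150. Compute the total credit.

$9,575

Commuter Credit: income exceeds $163,500 by $17,650, which is 9 full-or-partial $2,000 increments; reduction = 9 × $80 = $720, leaving $200.
Health Coverage Credit: $181,150 is below the $366,700 cutoff, so the full $4,550 applies.
Apprenticeship Credit: $181,150 is at or below the $253,700 threshold, so the full $4,825 applies.
Total: $200 + $4,550 + $4,825 = $9,575.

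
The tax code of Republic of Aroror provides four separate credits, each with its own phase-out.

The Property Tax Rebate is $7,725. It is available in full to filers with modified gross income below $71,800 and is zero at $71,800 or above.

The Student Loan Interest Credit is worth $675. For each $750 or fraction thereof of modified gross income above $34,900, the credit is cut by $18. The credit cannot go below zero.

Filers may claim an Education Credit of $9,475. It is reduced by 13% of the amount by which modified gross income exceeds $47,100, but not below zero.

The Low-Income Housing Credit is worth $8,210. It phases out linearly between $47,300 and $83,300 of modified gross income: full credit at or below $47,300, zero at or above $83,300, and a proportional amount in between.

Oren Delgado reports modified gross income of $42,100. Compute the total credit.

$25,905

Property Tax Rebate: $42,100 is below the $71,800 cutoff, so the full $7,725 applies.
Student Loan Interest Credit: income exceeds $34,900 by $7,200, which is 10 full-or-partial $750 increments; reduction = 10 × $18 = $180, leaving $495.
Education Credit: $42,100 is at or below the $47,100 threshold, so the full $9,475 applies.
Low-Income Housing Credit: $42,100 is at or below the $47,300 threshold, so the full $8,210 applies.
Total: $7,725 + $495 + $9,475 + $8,210 = $25,905.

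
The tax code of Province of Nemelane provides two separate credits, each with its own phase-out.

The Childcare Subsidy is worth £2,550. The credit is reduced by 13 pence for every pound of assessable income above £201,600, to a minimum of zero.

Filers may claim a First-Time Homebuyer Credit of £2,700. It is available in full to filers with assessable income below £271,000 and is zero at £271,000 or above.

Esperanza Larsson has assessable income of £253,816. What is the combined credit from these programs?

£2,700

Childcare Subsidy: 13% of the £52,216 excess over £201,600 is £6,788.08 ≥ base, so the credit is £0.
First-Time Homebuyer Credit: £253,816 is below the £271,000 cutoff, so the full £2,700 applies.
Total: £0 + £2,700 = £2,700.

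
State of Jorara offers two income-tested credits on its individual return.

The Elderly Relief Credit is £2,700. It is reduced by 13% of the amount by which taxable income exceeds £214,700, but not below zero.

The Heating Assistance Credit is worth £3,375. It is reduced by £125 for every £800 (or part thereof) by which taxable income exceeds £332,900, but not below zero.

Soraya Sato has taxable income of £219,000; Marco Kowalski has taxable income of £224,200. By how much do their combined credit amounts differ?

£676

Soraya (£219,000): Elderly Relief Credit: 13% of the £4,300 excess over £214,700 is £559; credit = £2,700 − £559 = £2,141. Heating Assistance Credit: £219,000 is at or below the £332,900 threshold, so the full £3,375 applies. total £2,141 + £3,375 = £5,516
Marco (£224,200): Elderly Relief Credit: 13% of the £9,500 excess over £214,700 is £1,235; credit = £2,700 − £1,235 = £1,465. Heating Assistance Credit: £224,200 is at or below the £332,900 threshold, so the full £3,375 applies. total £1,465 + £3,375 = £4,840
Difference: |£5,516 − £4,840| = £676.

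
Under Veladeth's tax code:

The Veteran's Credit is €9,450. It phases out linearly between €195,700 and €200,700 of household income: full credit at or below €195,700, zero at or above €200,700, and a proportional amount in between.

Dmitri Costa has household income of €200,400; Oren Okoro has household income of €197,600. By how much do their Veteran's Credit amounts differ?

€5,292

Dmitri (€200,400): Veteran's Credit: €200,400 is €4,700 into a €5,000 phase-out range, leaving 300/5,000 of the credit: €9,450 × 300/5,000 = €567.
Oren (€197,600): Veteran's Credit: €197,600 is €1,900 into a €5,000 phase-out range, leaving 3,100/5,000 of the credit: €9,450 × 3,100/5,000 = €5,859.
Difference: |€567 − €5,859| = €5,292.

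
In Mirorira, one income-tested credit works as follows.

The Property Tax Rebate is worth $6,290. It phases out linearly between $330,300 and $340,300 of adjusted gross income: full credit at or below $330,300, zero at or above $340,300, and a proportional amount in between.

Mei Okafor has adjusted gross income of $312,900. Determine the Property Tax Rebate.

Property Tax Rebate: $312,900 is at or below the $330,300 threshold, so the full $6,290 applies.

$6,290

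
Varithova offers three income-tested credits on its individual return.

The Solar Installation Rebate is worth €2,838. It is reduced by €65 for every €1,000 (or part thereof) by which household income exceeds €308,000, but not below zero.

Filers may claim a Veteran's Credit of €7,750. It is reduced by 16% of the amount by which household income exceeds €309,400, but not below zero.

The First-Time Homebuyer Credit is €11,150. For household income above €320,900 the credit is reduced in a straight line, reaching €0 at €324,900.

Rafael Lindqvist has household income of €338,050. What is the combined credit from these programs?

Solar Installation Rebate: income exceeds €308,000 by €30,050, which is 31 full-or-partial €1,000 increments; reduction = 31 × €65 = €2,015, leaving €823.
Veteran's Credit: 16% of the €28,650 excess over €309,400 is €4,584; credit = €7,750 − €4,584 = €3,166.
First-Time Homebuyer Credit: €338,050 is at or above €324,900, so the credit is €0.
Total: €823 + €3,166 + €0 = €3,989.

€3,989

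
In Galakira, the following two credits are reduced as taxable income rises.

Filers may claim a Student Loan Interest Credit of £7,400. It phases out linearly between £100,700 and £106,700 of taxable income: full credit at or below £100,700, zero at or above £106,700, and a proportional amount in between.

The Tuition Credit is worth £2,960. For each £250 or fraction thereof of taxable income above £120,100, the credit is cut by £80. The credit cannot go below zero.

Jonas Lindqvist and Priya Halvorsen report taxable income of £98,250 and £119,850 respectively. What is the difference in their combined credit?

£7,400

Jonas (£98,250): Student Loan Interest Credit: £98,250 is at or below the £100,700 threshold, so the full £7,400 applies. Tuition Credit: £98,250 is at or below the £120,100 threshold, so the full £2,960 applies. total £7,400 + £2,960 = £10,360
Priya (£119,850): Student Loan Interest Credit: £119,850 is at or above £106,700, so the credit is £0. Tuition Credit: £119,850 is at or below the £120,100 threshold, so the full £2,960 applies. total £0 + £2,960 = £2,960
Difference: |£10,360 − £2,960| = £7,400.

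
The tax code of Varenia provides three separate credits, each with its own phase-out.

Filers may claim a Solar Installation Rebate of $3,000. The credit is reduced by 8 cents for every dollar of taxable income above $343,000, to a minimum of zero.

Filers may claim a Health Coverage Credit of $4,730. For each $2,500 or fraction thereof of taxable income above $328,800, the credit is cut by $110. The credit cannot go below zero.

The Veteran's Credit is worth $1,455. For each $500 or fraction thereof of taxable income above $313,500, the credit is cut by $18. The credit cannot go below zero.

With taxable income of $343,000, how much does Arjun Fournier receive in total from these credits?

Solar Installation Rebate: $343,000 is at or below the $343,000 threshold, so the full $3,000 applies.
Health Coverage Credit: income exceeds $328,800 by $14,200, which is 6 full-or-partial $2,500 increments; reduction = 6 × $110 = $660, leaving $4,070.
Veteran's Credit: income exceeds $313,500 by $29,500, which is 59 full-or-partial $500 increments; reduction = 59 × $18 = $1,062, leaving $393.
Total: $3,000 + $4,070 + $393 = $7,463.

$7,463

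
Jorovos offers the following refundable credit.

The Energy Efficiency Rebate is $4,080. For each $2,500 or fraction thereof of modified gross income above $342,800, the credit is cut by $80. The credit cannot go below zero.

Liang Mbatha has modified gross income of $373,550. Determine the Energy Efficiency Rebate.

$3,040

Energy Efficiency Rebate: income exceeds $342,800 by $30,750, which is 13 full-or-partial $2,500 increments; reduction = 13 × $80 = $1,040, leaving $3,040.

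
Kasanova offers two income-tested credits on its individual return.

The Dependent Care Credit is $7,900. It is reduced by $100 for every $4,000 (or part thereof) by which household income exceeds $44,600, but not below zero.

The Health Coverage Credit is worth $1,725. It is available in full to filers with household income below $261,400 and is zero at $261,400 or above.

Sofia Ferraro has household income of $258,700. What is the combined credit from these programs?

$4,225

Dependent Care Credit: income exceeds $44,600 by $214,100, which is 54 full-or-partial $4,000 increments; reduction = 54 × $100 = $5,400, leaving $2,500.
Health Coverage Credit: $258,700 is below the $261,400 cutoff, so the full $1,725 applies.
Total: $2,500 + $1,725 = $4,225.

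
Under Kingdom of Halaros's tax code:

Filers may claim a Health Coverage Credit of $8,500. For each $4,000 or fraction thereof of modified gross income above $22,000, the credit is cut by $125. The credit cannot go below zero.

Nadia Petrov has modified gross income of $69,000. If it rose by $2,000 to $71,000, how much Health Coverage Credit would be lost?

$125

At $69,000 — income exceeds $22,000 by $47,000, which is 12 full-or-partial $4,000 increments; reduction = 12 × $125 = $1,500, leaving $7,000.
At $71,000 — income exceeds $22,000 by $49,000, which is 13 full-or-partial $4,000 increments; reduction = 13 × $125 = $1,625, leaving $6,875.
Lost: $7,000 − $6,875 = $125.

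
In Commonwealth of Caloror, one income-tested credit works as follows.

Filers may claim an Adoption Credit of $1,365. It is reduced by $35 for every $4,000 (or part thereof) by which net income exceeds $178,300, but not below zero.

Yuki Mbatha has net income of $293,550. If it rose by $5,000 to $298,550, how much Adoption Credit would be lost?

$70

At $293,550 — income exceeds $178,300 by $115,250, which is 29 full-or-partial $4,000 increments; reduction = 29 × $35 = $1,015, leaving $350.
At $298,550 — income exceeds $178,300 by $120,250, which is 31 full-or-partial $4,000 increments; reduction = 31 × $35 = $1,085, leaving $280.
Lost: $350 − $280 = $70.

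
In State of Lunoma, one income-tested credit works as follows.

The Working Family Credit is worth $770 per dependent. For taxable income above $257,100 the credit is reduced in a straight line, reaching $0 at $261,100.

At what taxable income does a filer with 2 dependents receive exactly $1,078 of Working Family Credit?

Full credit = 2 × $770 = $1,540.
$1,078 is 1,078/1,540 of the full $1,540, so 462/1,540 of the $4,000 range has been used: income = $257,100 + $4,000 × 462/1,540 = $258,300.

$258,300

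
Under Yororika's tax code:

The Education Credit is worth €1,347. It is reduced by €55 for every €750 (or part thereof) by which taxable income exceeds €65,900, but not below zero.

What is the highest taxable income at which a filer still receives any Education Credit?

After 24 increments the reduction is 24 × €55 = €1,320, leaving €27; one more increment wipes it out. Increment 24 ends at excess 24 × €750 = €18,000, so the highest qualifying income is €65,900 + €18,000 = €83,900.

€83,900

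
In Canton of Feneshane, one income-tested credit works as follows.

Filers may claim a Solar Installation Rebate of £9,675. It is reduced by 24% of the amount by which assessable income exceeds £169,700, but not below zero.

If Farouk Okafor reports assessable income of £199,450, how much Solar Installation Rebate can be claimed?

£2,535

Solar Installation Rebate: 24% of the £29,750 excess over £169,700 is £7,140; credit = £9,675 − £7,140 = £2,535.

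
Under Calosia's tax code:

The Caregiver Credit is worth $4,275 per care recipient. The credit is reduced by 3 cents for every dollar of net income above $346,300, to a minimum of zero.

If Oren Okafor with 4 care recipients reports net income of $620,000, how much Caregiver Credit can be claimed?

$8,889

Caregiver Credit: base = 4 × $4,275 = $17,100. 3% of the $273,700 excess over $346,300 is $8,211; credit = $17,100 − $8,211 = $8,889.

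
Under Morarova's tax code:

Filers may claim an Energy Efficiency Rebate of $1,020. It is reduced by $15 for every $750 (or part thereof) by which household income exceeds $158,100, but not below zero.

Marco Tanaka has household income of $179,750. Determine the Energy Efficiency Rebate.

Energy Efficiency Rebate: income exceeds $158,100 by $21,650, which is 29 full-or-partial $750 increments; reduction = 29 × $15 = $435, leaving $585.

$585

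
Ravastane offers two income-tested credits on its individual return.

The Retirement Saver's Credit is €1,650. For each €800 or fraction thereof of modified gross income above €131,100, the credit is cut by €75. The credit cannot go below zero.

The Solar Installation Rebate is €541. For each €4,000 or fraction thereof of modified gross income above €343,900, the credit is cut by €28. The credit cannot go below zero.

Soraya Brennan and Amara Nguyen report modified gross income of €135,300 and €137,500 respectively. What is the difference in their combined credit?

Soraya (€135,300): Retirement Saver's Credit: income exceeds €131,100 by €4,200, which is 6 full-or-partial €800 increments; reduction = 6 × €75 = €450, leaving €1,200. Solar Installation Rebate: €135,300 is at or below the €343,900 threshold, so the full €541 applies. total €1,200 + €541 = €1,741
Amara (€137,500): Retirement Saver's Credit: income exceeds €131,100 by €6,400, which is 8 full-or-partial €800 increments; reduction = 8 × €75 = €600, leaving €1,050. Solar Installation Rebate: €137,500 is at or below the €343,900 threshold, so the full €541 applies. total €1,050 + €541 = €1,591
Difference: |€1,741 − €1,591| = €150.

€150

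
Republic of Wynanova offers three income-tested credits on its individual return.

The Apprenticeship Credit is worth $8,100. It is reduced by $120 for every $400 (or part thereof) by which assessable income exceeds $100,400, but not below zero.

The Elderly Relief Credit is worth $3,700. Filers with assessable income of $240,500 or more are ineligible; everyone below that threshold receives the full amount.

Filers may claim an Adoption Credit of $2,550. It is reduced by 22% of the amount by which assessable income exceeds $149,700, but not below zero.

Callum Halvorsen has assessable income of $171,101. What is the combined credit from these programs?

Apprenticeship Credit: income exceeds $100,400 by $70,701 → 177 increments × $120 = $21,240 ≥ base, so the credit is $0.
Elderly Relief Credit: $171,101 is below the $240,500 cutoff, so the full $3,700 applies.
Adoption Credit: 22% of the $21,401 excess over $149,700 is $4,708.22 ≥ base, so the credit is $0.
Total: $0 + $3,700 + $0 = $3,700.

$3,700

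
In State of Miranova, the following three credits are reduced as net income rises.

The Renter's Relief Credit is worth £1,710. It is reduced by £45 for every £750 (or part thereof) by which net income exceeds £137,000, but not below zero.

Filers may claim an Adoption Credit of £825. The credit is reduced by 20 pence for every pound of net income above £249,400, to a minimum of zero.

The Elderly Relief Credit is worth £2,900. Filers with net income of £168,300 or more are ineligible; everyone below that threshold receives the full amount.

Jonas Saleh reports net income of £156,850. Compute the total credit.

£4,220

Renter's Relief Credit: income exceeds £137,000 by £19,850, which is 27 full-or-partial £750 increments; reduction = 27 × £45 = £1,215, leaving £495.
Adoption Credit: £156,850 is at or below the £249,400 threshold, so the full £825 applies.
Elderly Relief Credit: £156,850 is below the £168,300 cutoff, so the full £2,900 applies.
Total: £495 + £825 + £2,900 = £4,220.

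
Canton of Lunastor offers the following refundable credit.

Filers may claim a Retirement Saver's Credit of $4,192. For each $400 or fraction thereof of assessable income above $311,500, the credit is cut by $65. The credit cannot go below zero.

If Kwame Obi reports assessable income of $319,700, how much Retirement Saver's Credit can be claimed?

$2,827

Retirement Saver's Credit: income exceeds $311,500 by $8,200, which is 21 full-or-partial $400 increments; reduction = 21 × $65 = $1,365, leaving $2,827.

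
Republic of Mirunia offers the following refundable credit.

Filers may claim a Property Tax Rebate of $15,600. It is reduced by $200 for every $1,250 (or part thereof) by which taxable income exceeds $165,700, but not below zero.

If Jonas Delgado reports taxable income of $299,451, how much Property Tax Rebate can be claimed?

$0

Property Tax Rebate: income exceeds $165,700 by $133,751 → 108 increments × $200 = $21,600 ≥ base, so the credit is $0.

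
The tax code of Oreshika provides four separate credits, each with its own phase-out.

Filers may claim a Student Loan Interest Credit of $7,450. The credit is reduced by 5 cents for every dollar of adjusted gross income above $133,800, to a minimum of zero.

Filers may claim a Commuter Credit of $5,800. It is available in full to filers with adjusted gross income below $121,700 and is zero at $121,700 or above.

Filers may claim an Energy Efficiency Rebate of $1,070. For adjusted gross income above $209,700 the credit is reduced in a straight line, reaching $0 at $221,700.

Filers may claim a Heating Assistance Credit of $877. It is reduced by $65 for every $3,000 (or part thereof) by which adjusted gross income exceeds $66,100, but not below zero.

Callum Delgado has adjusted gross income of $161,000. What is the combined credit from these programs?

$7,160

Student Loan Interest Credit: 5% of the $27,200 excess over $133,800 is $1,360; credit = $7,450 − $1,360 = $6,090.
Commuter Credit: $161,000 meets or exceeds the $121,700 cutoff, so the credit is $0.
Energy Efficiency Rebate: $161,000 is at or below the $209,700 threshold, so the full $1,070 applies.
Heating Assistance Credit: income exceeds $66,100 by $94,900 → 32 increments × $65 = $2,080 ≥ base, so the credit is $0.
Total: $6,090 + $0 + $1,070 + $0 = $7,160.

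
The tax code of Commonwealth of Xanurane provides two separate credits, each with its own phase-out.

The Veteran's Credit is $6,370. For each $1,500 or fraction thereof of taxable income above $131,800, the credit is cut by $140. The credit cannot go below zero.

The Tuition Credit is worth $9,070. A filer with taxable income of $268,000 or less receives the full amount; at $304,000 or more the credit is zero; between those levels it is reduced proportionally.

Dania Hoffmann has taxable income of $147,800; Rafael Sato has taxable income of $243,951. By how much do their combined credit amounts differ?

$4,830

Dania ($147,800): Veteran's Credit: income exceeds $131,800 by $16,000, which is 11 full-or-partial $1,500 increments; reduction = 11 × $140 = $1,540, leaving $4,830. Tuition Credit: $147,800 is at or below the $268,000 threshold, so the full $9,070 applies. total $4,830 + $9,070 = $13,900
Rafael ($243,951): Veteran's Credit: income exceeds $131,800 by $112,151 → 75 increments × $140 = $10,500 ≥ base, so the credit is $0. Tuition Credit: $243,951 is at or below the $268,000 threshold, so the full $9,070 applies. total $0 + $9,070 = $9,070
Difference: |$13,900 − $9,070| = $4,830.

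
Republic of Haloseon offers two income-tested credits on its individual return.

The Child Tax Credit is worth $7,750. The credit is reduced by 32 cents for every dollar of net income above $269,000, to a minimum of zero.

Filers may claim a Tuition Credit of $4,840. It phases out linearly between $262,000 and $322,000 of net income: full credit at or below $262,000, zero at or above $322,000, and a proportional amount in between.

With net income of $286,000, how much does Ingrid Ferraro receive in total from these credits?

Child Tax Credit: 32% of the $17,000 excess over $269,000 is $5,440; credit = $7,750 − $5,440 = $2,310.
Tuition Credit: $286,000 is $24,000 into a $60,000 phase-out range, leaving 36,000/60,000 of the credit: $4,840 × 36,000/60,000 = $2,904.
Total: $2,310 + $2,904 = $5,214.

$5,214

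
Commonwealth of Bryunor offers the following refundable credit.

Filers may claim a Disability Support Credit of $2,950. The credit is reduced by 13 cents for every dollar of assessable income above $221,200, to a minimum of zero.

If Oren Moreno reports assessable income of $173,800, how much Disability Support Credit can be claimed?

$2,950

Disability Support Credit: $173,800 is at or below the $221,200 threshold, so the full $2,950 applies.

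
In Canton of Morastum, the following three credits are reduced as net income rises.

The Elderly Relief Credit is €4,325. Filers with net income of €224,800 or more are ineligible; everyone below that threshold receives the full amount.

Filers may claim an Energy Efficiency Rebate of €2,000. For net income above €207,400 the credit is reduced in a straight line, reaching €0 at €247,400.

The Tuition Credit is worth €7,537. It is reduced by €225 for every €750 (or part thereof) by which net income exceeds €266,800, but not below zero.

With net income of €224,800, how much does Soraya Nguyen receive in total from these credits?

€8,667

Elderly Relief Credit: €224,800 meets or exceeds the €224,800 cutoff, so the credit is €0.
Energy Efficiency Rebate: €224,800 is €17,400 into a €40,000 phase-out range, leaving 22,600/40,000 of the credit: €2,000 × 22,600/40,000 = €1,130.
Tuition Credit: €224,800 is at or below the €266,800 threshold, so the full €7,537 applies.
Total: €0 + €1,130 + €7,537 = €8,667.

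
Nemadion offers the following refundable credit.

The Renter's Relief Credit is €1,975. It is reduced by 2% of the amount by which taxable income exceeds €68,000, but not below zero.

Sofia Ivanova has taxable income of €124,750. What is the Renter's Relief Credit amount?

Renter's Relief Credit: 2% of the €56,750 excess over €68,000 is €1,135; credit = €1,975 − €1,135 = €840.

€840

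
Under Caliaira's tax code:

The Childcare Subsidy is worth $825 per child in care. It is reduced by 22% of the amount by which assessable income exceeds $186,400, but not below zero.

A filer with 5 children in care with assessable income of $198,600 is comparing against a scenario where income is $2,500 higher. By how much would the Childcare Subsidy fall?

At $198,600 — base = 5 × $825 = $4,125. 22% of the $12,200 excess over $186,400 is $2,684; credit = $4,125 − $2,684 = $1,441.
At $201,100 — base = 5 × $825 = $4,125. 22% of the $14,700 excess over $186,400 is $3,234; credit = $4,125 − $3,234 = $891.
Lost: $1,441 − $891 = $550.

$550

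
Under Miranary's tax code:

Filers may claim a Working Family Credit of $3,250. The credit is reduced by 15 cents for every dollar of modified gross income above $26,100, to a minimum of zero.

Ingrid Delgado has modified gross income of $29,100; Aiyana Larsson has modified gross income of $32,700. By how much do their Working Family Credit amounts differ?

Ingrid ($29,100): Working Family Credit: 15% of the $3,000 excess over $26,100 is $450; credit = $3,250 − $450 = $2,800.
Aiyana ($32,700): Working Family Credit: 15% of the $6,600 excess over $26,100 is $990; credit = $3,250 − $990 = $2,260.
Difference: |$2,800 − $2,260| = $540.

$540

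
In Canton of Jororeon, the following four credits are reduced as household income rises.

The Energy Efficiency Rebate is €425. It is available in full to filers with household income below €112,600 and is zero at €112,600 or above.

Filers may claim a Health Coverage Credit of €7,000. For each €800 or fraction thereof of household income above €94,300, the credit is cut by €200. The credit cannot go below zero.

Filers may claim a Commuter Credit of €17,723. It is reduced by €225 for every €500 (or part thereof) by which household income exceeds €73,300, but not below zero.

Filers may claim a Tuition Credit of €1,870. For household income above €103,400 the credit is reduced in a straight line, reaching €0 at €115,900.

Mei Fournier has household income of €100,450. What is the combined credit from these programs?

Energy Efficiency Rebate: €100,450 is below the €112,600 cutoff, so the full €425 applies.
Health Coverage Credit: income exceeds €94,300 by €6,150, which is 8 full-or-partial €800 increments; reduction = 8 × €200 = €1,600, leaving €5,400.
Commuter Credit: income exceeds €73,300 by €27,150, which is 55 full-or-partial €500 increments; reduction = 55 × €225 = €12,375, leaving €5,348.
Tuition Credit: €100,450 is at or below the €103,400 threshold, so the full €1,870 applies.
Total: €425 + €5,400 + €5,348 + €1,870 = €13,043.

€13,043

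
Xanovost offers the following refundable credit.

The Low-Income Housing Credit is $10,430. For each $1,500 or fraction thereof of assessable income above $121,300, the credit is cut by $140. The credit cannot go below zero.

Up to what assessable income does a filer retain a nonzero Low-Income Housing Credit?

After 74 increments the reduction is 74 × $140 = $10,360, leaving $70; one more increment wipes it out. Increment 74 ends at excess 74 × $1,500 = $111,000, so the highest qualifying income is $121,300 + $111,000 = $232,300.

$232,300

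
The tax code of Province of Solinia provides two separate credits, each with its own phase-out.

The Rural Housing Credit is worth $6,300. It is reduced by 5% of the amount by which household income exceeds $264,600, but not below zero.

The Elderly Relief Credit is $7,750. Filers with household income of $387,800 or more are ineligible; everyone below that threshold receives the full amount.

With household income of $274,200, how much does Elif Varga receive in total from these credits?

Rural Housing Credit: 5% of the $9,600 excess over $264,600 is $480; credit = $6,300 − $480 = $5,820.
Elderly Relief Credit: $274,200 is below the $387,800 cutoff, so the full $7,750 applies.
Total: $5,820 + $7,750 = $13,570.

$13,570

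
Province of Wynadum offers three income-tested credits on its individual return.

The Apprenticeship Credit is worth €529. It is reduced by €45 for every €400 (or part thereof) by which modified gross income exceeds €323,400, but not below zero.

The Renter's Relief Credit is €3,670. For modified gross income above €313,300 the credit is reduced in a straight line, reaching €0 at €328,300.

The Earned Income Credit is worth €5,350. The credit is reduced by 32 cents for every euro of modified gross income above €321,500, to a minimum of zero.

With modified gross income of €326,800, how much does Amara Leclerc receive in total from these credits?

Apprenticeship Credit: income exceeds €323,400 by €3,400, which is 9 full-or-partial €400 increments; reduction = 9 × €45 = €405, leaving €124.
Renter's Relief Credit: €326,800 is €13,500 into a €15,000 phase-out range, leaving 1,500/15,000 of the credit: €3,670 × 1,500/15,000 = €367.
Earned Income Credit: 32% of the €5,300 excess over €321,500 is €1,696; credit = €5,350 − €1,696 = €3,654.
Total: €124 + €367 + €3,654 = €4,145.

€4,145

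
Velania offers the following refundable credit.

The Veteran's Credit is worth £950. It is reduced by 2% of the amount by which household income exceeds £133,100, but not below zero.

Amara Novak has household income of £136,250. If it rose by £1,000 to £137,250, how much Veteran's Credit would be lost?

At £136,250 — 2% of the £3,150 excess over £133,100 is £63; credit = £950 − £63 = £887.
At £137,250 — 2% of the £4,150 excess over £133,100 is £83; credit = £950 − £83 = £867.
Lost: £887 − £867 = £20.

£20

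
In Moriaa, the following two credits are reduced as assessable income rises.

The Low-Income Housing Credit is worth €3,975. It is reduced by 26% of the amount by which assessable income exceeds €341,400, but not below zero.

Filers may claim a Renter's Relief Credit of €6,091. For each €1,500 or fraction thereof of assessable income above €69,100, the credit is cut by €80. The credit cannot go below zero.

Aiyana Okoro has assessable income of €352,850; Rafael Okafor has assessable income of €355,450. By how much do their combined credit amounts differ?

Aiyana (€352,850): Low-Income Housing Credit: 26% of the €11,450 excess over €341,400 is €2,977; credit = €3,975 − €2,977 = €998. Renter's Relief Credit: income exceeds €69,100 by €283,750 → 190 increments × €80 = €15,200 ≥ base, so the credit is €0. total €998 + €0 = €998
Rafael (€355,450): Low-Income Housing Credit: 26% of the €14,050 excess over €341,400 is €3,653; credit = €3,975 − €3,653 = €322. Renter's Relief Credit: income exceeds €69,100 by €286,350 → 191 increments × €80 = €15,280 ≥ base, so the credit is €0. total €322 + €0 = €322
Difference: |€998 − €322| = €676.

€676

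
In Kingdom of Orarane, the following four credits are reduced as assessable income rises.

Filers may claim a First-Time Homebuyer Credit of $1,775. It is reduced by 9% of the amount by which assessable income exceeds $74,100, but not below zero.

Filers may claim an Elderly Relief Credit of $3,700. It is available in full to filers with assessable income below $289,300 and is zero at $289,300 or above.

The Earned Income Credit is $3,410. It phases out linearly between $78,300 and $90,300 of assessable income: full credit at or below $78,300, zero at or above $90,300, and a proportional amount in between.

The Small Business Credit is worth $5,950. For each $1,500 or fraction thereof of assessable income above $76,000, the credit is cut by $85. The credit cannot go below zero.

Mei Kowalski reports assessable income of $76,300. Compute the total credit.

First-Time Homebuyer Credit: 9% of the $2,200 excess over $74,100 is $198; credit = $1,775 − $198 = $1,577.
Elderly Relief Credit: $76,300 is below the $289,300 cutoff, so the full $3,700 applies.
Earned Income Credit: $76,300 is at or below the $78,300 threshold, so the full $3,410 applies.
Small Business Credit: income exceeds $76,000 by $300, which is 1 full-or-partial $1,500 increment; reduction = 1 × $85 = $85, leaving $5,865.
Total: $1,577 + $3,700 + $3,410 + $5,865 = $14,552.

$14,552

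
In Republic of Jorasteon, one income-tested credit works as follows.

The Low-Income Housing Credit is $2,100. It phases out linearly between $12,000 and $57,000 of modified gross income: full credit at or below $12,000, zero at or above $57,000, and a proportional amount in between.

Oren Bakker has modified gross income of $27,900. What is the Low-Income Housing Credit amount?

Low-Income Housing Credit: $27,900 is $15,900 into a $45,000 phase-out range, leaving 29,100/45,000 of the credit: $2,100 × 29,100/45,000 = $1,358.

$1,358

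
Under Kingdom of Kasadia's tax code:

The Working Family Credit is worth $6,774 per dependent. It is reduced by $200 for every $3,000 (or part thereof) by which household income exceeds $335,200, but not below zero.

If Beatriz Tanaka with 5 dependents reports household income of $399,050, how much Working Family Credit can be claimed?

$29,470

Working Family Credit: base = 5 × $6,774 = $33,870. income exceeds $335,200 by $63,850, which is 22 full-or-partial $3,000 increments; reduction = 22 × $200 = $4,400, leaving $29,470.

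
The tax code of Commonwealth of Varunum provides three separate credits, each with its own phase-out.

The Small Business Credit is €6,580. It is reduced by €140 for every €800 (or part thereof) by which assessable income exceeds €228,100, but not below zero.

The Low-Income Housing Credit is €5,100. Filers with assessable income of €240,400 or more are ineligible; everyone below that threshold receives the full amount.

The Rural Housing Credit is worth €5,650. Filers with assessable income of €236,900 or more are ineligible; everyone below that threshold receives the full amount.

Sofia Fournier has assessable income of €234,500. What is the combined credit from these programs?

Small Business Credit: income exceeds €228,100 by €6,400, which is 8 full-or-partial €800 increments; reduction = 8 × €140 = €1,120, leaving €5,460.
Low-Income Housing Credit: €234,500 is below the €240,400 cutoff, so the full €5,100 applies.
Rural Housing Credit: €234,500 is below the €236,900 cutoff, so the full €5,650 applies.
Total: €5,460 + €5,100 + €5,650 = €16,210.

€16,210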